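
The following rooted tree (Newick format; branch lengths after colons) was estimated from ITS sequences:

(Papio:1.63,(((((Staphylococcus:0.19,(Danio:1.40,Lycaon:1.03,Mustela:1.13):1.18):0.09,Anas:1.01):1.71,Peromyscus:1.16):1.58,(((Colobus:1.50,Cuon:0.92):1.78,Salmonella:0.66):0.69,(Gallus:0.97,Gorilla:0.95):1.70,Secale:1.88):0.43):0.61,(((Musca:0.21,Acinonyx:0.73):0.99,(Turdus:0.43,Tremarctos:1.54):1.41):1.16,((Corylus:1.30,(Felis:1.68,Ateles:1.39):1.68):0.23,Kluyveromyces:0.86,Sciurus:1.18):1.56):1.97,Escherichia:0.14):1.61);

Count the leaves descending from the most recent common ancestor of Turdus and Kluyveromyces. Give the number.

9

The MRCA of Turdus and Kluyveromyces is the node subtending (((Musca,Acinonyx),(Turdus,Tremarctos)),((Corylus,(Felis,Ateles)),Kluyveromyces,Sciurus)).
That clade contains 9 terminal taxa: Acinonyx, Ateles, Corylus, Felis, Kluyveromyces, Musca, Sciurus, Tremarctos, Turdus.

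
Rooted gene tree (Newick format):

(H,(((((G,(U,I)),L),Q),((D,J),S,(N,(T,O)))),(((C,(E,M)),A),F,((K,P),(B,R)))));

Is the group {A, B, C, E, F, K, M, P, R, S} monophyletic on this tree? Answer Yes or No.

No

The MRCA of the listed taxa subtends (((((G,(U,I)),L),Q),((D,J),S,(N,(T,O)))),(((C,(E,M)),A),F,((K,P),(B,R)))).
That clade also contains D, G, I, J, L, N, O, Q, T, U, which are not in the proposed group, so the group is not monophyletic.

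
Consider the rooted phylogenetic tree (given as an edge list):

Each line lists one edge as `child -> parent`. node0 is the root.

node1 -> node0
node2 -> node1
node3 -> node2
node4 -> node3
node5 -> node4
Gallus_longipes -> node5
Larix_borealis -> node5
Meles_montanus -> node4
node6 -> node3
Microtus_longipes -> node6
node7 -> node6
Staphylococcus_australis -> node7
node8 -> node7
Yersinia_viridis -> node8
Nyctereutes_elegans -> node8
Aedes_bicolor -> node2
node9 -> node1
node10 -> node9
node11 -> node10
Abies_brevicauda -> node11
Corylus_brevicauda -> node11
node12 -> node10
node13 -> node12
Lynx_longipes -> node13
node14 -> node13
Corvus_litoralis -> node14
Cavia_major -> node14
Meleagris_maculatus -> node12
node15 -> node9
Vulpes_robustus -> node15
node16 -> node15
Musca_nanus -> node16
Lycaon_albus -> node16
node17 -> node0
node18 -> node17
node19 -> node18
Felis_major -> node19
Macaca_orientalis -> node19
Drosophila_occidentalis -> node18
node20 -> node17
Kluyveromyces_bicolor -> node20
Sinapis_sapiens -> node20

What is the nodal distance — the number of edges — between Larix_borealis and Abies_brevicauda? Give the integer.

The MRCA of Larix_borealis and Abies_brevicauda is the node subtending (((((Gallus_longipes,Larix_borealis),Meles_montanus),(Microtus_longipes,(Staphylococcus_australis,(Yersinia_viridis,Nyctereutes_elegans)))),Aedes_bicolor),(((Abies_brevicauda,Corylus_brevicauda),((Lynx_longipes,(Corvus_litoralis,Cavia_major)),Meleagris_maculatus)),(Vulpes_robustus,(Musca_nanus,Lycaon_albus)))).
From Larix_borealis up to that node: 5 branches. From Abies_brevicauda up to the same node: 4 branches. Total: 5 + 4 = 9.

9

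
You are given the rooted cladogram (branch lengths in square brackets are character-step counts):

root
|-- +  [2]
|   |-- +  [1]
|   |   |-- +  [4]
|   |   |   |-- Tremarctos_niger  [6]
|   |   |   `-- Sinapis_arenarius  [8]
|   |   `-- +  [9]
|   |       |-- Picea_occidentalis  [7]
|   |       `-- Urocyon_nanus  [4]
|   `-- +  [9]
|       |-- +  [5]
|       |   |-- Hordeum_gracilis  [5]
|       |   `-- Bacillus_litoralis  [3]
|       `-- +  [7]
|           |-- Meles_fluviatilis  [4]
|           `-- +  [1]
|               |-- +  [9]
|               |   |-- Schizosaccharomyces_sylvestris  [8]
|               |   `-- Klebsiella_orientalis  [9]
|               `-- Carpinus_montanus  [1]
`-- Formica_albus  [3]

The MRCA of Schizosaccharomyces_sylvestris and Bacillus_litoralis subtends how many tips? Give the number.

The MRCA of Schizosaccharomyces_sylvestris and Bacillus_litoralis is the node subtending ((Hordeum_gracilis,Bacillus_litoralis),(Meles_fluviatilis,((Schizosaccharomyces_sylvestris,Klebsiella_orientalis),Carpinus_montanus))).
That clade contains 6 terminal taxa: Bacillus_litoralis, Carpinus_montanus, Hordeum_gracilis, Klebsiella_orientalis, Meles_fluviatilis, Schizosaccharomyces_sylvestris.

6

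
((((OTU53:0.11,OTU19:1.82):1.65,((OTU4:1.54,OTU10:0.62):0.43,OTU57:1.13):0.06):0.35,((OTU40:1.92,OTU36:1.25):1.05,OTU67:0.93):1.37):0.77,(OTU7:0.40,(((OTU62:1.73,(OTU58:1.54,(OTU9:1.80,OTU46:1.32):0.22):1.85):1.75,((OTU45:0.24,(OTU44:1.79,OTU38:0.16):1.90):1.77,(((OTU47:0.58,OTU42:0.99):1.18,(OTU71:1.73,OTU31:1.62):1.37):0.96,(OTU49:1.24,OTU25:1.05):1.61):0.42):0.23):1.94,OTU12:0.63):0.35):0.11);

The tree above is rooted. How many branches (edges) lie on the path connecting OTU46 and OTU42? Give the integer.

The MRCA of OTU46 and OTU42 is the node subtending ((OTU62,(OTU58,(OTU9,OTU46))),((OTU45,(OTU44,OTU38)),(((OTU47,OTU42),(OTU71,OTU31)),(OTU49,OTU25)))).
From OTU46 up to that node: 4 branches. From OTU42 up to the same node: 5 branches. Total: 4 + 5 = 9.

9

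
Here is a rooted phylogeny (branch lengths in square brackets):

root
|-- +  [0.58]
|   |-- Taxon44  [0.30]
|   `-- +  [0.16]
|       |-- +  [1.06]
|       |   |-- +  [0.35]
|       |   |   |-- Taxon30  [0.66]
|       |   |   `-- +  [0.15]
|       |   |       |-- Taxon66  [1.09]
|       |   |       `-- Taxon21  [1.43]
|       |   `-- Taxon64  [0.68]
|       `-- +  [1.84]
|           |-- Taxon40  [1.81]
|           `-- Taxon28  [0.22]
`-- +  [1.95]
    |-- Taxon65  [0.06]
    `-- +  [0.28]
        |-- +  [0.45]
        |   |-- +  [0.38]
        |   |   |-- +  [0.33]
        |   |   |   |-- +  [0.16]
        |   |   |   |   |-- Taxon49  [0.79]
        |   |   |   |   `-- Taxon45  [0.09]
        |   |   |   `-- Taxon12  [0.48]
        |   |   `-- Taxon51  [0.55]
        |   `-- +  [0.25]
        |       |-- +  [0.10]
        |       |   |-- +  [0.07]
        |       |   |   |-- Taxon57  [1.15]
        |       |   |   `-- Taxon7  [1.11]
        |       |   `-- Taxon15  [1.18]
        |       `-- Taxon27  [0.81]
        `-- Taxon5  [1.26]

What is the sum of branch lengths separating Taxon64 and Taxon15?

6.69

The path runs Taxon64 → … → MRCA → … → Taxon15; the MRCA is the root of the tree.
Branch lengths along that path: 0.68 + 1.06 + 0.16 + 0.58 + 1.95 + 0.28 + 0.45 + 0.25 + 0.10 + 1.18 = 6.69.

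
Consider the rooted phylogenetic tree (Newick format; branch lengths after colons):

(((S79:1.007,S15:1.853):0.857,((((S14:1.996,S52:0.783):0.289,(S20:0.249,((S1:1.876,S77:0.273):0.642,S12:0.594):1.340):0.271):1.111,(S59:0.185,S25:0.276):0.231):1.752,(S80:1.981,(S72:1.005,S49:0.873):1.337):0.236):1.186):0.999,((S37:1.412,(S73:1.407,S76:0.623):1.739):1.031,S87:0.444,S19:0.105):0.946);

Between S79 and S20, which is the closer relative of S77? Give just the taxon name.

S20

The MRCA of S77 and S20 subtends (S20,((S1,S77),S12)) (4 taxa).
The MRCA of S77 and S79 subtends ((S79,S15),((((S14,S52),(S20,((S1,S77),S12))),(S59,S25)),(S80,(S72,S49)))) (13 taxa).
The first is nested inside the second, so S77 shares a more recent common ancestor with S20.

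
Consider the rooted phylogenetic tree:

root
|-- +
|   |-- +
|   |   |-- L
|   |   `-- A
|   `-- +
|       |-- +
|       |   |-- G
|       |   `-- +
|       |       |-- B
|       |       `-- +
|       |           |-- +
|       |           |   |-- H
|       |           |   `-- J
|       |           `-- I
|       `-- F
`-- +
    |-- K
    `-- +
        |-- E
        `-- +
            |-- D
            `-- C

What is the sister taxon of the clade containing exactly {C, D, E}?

The clade containing exactly {C, D, E} attaches to the tree at the node subtending (K,(E,(D,C))).
The other lineage descending from that same node — the sister group — is the single tip K.

K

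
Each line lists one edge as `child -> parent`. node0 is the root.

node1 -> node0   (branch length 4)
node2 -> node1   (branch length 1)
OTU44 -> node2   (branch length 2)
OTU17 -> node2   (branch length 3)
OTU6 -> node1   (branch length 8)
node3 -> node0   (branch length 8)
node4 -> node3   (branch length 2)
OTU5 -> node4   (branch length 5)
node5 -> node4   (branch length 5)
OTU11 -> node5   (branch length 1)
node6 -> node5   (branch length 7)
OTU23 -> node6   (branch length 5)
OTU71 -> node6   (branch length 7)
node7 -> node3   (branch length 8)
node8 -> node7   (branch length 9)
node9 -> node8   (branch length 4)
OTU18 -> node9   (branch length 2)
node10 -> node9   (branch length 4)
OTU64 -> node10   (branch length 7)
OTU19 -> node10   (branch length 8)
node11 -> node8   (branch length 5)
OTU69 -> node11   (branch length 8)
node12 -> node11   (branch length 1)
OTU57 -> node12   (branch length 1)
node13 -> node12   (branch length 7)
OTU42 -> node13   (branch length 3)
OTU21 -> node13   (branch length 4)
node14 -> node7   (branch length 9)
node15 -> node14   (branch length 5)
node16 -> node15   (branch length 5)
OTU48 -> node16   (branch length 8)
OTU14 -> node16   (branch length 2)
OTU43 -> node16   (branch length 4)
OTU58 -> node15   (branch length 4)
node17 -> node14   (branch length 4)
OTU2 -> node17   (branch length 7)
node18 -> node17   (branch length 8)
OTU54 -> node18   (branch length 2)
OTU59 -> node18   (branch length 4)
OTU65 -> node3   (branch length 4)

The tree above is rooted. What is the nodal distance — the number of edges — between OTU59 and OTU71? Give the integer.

9

The MRCA of OTU59 and OTU71 is the node subtending ((OTU5,(OTU11,(OTU23,OTU71))),(((OTU18,(OTU64,OTU19)),(OTU69,(OTU57,(OTU42,OTU21)))),(((OTU48,OTU14,OTU43),OTU58),(OTU2,(OTU54,OTU59)))),OTU65).
From OTU59 up to that node: 5 branches. From OTU71 up to the same node: 4 branches. Total: 5 + 4 = 9.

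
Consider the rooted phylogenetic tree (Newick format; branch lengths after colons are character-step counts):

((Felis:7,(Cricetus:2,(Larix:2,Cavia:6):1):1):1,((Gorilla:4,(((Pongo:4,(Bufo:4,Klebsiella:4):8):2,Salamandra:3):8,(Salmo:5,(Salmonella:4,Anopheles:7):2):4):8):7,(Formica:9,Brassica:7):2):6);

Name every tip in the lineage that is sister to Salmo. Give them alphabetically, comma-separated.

Salmo attaches to the tree at the node subtending (Salmo,(Salmonella,Anopheles)).
The other lineage descending from that same node — the sister group — is (Salmonella,Anopheles); its 2 tips in alphabetical order are the answer.

Anopheles, Salmonella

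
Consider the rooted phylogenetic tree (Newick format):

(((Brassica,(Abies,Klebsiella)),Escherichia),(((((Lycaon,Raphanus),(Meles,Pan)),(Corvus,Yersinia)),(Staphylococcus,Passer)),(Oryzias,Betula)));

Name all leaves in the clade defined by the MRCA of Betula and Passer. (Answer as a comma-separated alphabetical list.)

Betula, Corvus, Lycaon, Meles, Oryzias, Pan, Passer, Raphanus, Staphylococcus, Yersinia

Tracing Betula: it sits inside (Oryzias,Betula).
Tracing Passer: it sits inside (Staphylococcus,Passer).
The smallest clade enclosing both is (((((Lycaon,Raphanus),(Meles,Pan)),(Corvus,Yersinia)),(Staphylococcus,Passer)),(Oryzias,Betula)); the answer is its 10 terminal taxa in alphabetical order.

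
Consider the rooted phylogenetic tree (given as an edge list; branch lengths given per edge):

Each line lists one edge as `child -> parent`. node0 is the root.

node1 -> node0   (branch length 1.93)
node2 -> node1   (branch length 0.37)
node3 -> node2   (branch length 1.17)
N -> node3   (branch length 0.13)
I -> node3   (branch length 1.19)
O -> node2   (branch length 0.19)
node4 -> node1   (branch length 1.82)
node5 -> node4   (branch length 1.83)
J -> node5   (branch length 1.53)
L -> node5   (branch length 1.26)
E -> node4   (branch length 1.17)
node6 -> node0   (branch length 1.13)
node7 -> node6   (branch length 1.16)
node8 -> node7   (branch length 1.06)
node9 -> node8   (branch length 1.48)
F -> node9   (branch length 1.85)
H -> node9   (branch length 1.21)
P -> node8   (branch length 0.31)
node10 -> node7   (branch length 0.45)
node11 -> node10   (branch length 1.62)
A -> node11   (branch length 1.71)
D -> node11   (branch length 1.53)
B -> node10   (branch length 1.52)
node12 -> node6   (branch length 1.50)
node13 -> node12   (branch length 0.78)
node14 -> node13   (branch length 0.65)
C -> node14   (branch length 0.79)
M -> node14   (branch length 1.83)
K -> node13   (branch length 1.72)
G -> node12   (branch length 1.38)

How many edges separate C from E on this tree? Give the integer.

The MRCA of C and E is the root of the tree.
From C up to that node: 5 branches. From E up to the same node: 3 branches. Total: 5 + 3 = 8.

8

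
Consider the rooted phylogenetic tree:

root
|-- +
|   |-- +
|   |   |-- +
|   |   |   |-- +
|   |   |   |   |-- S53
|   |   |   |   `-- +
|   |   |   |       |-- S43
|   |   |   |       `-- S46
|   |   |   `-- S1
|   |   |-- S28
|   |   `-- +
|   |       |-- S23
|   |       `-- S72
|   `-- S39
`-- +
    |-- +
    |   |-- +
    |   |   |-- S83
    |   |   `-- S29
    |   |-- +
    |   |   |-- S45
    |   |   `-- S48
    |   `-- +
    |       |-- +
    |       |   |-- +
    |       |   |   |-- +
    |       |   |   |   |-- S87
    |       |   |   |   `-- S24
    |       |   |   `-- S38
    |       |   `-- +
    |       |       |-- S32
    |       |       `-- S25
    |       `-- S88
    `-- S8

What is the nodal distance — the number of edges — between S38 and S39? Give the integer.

The MRCA of S38 and S39 is the root of the tree.
From S38 up to that node: 6 branches. From S39 up to the same node: 2 branches. Total: 6 + 2 = 8.

8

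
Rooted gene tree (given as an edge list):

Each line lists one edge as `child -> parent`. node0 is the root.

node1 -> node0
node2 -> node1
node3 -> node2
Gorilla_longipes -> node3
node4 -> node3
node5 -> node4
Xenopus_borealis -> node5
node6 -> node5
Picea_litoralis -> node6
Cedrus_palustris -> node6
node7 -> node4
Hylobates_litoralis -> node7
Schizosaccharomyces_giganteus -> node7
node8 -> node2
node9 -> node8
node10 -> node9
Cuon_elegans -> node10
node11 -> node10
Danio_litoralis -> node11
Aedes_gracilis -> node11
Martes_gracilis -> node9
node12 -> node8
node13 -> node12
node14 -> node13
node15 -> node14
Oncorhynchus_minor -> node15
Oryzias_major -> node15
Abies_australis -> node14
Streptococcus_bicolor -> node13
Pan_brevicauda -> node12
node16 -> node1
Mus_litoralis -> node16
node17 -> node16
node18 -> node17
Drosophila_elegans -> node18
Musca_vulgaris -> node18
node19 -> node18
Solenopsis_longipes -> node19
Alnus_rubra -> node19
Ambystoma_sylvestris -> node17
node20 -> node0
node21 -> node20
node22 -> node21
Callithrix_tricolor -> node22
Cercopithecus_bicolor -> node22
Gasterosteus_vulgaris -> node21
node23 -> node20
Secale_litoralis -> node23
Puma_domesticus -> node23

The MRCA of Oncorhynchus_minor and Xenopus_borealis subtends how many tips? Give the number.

15

The MRCA of Oncorhynchus_minor and Xenopus_borealis is the node subtending ((Gorilla_longipes,((Xenopus_borealis,(Picea_litoralis,Cedrus_palustris)),(Hylobates_litoralis,Schizosaccharomyces_giganteus))),(((Cuon_elegans,(Danio_litoralis,Aedes_gracilis)),Martes_gracilis),((((Oncorhynchus_minor,Oryzias_major),Abies_australis),Streptococcus_bicolor),Pan_brevicauda))).
That clade contains 15 terminal taxa: Abies_australis, Aedes_gracilis, Cedrus_palustris, Cuon_elegans, Danio_litoralis, Gorilla_longipes, Hylobates_litoralis, Martes_gracilis, Oncorhynchus_minor, Oryzias_major, Pan_brevicauda, Picea_litoralis, Schizosaccharomyces_giganteus, Streptococcus_bicolor, Xenopus_borealis.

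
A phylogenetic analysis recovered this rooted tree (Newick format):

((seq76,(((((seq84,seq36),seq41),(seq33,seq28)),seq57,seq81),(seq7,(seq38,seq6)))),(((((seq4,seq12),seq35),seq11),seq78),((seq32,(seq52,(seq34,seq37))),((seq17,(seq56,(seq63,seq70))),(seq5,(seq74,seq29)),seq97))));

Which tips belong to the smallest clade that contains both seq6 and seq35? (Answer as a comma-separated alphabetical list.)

seq11, seq12, seq17, seq28, seq29, seq32, seq33, seq34, seq35, seq36, seq37, seq38, seq4, seq41, seq5, seq52, seq56, seq57, seq6, seq63, seq7, seq70, seq74, seq76, seq78, seq81, seq84, seq97

Tracing seq6: it sits inside (seq38,seq6).
Tracing seq35: it sits inside ((seq4,seq12),seq35).
The smallest clade enclosing both is the whole tree (their MRCA is the root), so the answer is all 28 tips in alphabetical order.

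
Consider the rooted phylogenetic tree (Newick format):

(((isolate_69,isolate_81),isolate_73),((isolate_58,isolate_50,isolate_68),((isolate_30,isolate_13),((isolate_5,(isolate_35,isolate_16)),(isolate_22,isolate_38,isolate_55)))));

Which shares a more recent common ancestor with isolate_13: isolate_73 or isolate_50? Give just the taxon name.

The MRCA of isolate_13 and isolate_50 subtends ((isolate_58,isolate_50,isolate_68),((isolate_30,isolate_13),((isolate_5,(isolate_35,isolate_16)),(isolate_22,isolate_38,isolate_55)))) (11 taxa).
The MRCA of isolate_13 and isolate_73 is the root, subtending the entire tree (14 taxa).
The first is nested inside the second, so isolate_13 shares a more recent common ancestor with isolate_50.

isolate_50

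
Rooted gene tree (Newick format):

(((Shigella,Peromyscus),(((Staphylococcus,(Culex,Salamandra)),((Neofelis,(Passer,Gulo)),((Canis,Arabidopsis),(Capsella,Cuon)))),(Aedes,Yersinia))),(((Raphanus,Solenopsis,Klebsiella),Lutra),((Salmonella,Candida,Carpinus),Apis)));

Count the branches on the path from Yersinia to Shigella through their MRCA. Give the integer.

5

The MRCA of Yersinia and Shigella is the node subtending ((Shigella,Peromyscus),(((Staphylococcus,(Culex,Salamandra)),((Neofelis,(Passer,Gulo)),((Canis,Arabidopsis),(Capsella,Cuon)))),(Aedes,Yersinia))).
From Yersinia up to that node: 3 branches. From Shigella up to the same node: 2 branches. Total: 3 + 2 = 5.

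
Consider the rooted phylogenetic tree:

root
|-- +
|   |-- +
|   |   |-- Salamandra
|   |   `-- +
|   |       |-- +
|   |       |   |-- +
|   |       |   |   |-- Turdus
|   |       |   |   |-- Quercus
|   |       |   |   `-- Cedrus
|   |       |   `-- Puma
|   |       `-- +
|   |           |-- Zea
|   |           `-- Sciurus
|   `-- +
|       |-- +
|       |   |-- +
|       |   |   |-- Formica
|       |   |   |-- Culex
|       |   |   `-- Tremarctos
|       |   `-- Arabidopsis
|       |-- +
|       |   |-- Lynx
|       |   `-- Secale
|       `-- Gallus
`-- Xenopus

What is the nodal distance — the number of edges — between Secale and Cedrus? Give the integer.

8

The MRCA of Secale and Cedrus is the node subtending ((Salamandra,(((Turdus,Quercus,Cedrus),Puma),(Zea,Sciurus))),(((Formica,Culex,Tremarctos),Arabidopsis),(Lynx,Secale),Gallus)).
From Secale up to that node: 3 branches. From Cedrus up to the same node: 5 branches. Total: 3 + 5 = 8.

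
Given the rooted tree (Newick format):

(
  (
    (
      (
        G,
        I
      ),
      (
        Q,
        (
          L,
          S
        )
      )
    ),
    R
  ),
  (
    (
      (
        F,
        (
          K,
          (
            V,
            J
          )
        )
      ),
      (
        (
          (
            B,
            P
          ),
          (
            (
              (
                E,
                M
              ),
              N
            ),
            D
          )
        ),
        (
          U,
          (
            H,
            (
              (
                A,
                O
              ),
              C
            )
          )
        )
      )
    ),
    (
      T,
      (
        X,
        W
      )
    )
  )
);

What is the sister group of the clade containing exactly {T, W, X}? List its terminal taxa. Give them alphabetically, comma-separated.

A, B, C, D, E, F, H, J, K, M, N, O, P, U, V

The clade containing exactly {T, W, X} attaches to the tree at the node subtending (((F,(K,(V,J))),(((B,P),(((E,M),N),D)),(U,(H,((A,O),C))))),(T,(X,W))).
The other lineage descending from that same node — the sister group — is ((F,(K,(V,J))),(((B,P),(((E,M),N),D)),(U,(H,((A,O),C))))); its 15 tips in alphabetical order are the answer.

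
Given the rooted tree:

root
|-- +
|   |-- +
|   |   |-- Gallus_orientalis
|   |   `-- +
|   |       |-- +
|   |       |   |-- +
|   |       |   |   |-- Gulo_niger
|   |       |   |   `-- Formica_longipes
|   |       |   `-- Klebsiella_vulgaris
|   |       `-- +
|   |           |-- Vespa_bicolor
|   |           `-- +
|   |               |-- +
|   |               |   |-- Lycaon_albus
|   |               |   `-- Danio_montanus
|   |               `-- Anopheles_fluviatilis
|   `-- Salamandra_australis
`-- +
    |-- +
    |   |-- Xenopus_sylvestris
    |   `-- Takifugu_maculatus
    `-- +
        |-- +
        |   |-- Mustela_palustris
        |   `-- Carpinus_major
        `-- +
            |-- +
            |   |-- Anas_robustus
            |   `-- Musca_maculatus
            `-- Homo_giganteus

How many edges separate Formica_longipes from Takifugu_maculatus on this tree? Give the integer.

9

The MRCA of Formica_longipes and Takifugu_maculatus is the root of the tree.
From Formica_longipes up to that node: 6 branches. From Takifugu_maculatus up to the same node: 3 branches. Total: 6 + 3 = 9.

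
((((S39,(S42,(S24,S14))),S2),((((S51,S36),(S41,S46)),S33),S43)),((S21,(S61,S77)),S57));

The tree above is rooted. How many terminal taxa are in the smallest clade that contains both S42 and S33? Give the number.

11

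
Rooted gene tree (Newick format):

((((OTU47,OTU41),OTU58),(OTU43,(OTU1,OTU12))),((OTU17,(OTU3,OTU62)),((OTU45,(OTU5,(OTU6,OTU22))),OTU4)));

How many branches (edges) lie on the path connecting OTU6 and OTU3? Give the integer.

8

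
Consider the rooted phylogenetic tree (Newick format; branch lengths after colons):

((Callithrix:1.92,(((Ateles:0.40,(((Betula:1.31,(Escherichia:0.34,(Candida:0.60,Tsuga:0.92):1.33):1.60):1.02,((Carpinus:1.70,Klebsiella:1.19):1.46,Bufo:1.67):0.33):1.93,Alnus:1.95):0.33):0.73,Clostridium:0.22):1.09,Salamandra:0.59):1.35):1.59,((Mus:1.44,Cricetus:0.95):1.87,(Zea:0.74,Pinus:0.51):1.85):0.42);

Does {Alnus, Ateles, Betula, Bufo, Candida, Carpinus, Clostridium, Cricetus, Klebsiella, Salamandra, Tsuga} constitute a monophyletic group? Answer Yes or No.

The MRCA of the listed taxa is the root, so the smallest clade containing them is the whole tree.
That clade also contains Callithrix, Escherichia, Mus, Pinus, Zea, which are not in the proposed group, so the group is not monophyletic.

No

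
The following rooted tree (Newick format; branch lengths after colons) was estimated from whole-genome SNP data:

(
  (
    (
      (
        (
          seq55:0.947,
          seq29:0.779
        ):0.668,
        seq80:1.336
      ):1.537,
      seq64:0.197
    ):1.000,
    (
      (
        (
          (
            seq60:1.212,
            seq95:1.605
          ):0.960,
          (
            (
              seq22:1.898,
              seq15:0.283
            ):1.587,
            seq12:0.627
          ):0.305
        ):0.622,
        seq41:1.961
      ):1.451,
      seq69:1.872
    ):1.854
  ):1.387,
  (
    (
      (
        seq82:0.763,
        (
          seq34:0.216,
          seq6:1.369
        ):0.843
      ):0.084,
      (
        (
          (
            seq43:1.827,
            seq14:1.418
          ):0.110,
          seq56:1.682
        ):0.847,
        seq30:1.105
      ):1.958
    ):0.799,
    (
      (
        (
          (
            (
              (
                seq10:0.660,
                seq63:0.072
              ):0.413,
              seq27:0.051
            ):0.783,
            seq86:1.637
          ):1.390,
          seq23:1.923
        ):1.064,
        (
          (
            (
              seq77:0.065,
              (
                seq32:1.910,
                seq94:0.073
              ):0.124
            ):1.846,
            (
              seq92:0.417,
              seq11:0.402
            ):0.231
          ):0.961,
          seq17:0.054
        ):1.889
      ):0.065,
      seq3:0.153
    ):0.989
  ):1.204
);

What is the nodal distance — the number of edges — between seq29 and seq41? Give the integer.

The MRCA of seq29 and seq41 is the node subtending ((((seq55,seq29),seq80),seq64),((((seq60,seq95),((seq22,seq15),seq12)),seq41),seq69)).
From seq29 up to that node: 4 branches. From seq41 up to the same node: 3 branches. Total: 4 + 3 = 7.

7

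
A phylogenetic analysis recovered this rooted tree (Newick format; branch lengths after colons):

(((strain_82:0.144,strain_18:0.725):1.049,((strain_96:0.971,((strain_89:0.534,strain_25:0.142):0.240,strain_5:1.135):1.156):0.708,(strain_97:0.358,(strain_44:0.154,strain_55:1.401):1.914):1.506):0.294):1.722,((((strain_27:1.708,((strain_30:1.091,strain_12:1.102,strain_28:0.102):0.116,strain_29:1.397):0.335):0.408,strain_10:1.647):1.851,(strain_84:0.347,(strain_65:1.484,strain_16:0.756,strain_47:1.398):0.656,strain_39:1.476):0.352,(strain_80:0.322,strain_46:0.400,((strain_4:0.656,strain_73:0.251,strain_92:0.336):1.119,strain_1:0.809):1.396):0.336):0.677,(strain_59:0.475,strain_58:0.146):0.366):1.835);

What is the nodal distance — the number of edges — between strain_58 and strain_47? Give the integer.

The MRCA of strain_58 and strain_47 is the node subtending ((((strain_27,((strain_30,strain_12,strain_28),strain_29)),strain_10),(strain_84,(strain_65,strain_16,strain_47),strain_39),(strain_80,strain_46,((strain_4,strain_73,strain_92),strain_1))),(strain_59,strain_58)).
From strain_58 up to that node: 2 branches. From strain_47 up to the same node: 4 branches. Total: 2 + 4 = 6.

6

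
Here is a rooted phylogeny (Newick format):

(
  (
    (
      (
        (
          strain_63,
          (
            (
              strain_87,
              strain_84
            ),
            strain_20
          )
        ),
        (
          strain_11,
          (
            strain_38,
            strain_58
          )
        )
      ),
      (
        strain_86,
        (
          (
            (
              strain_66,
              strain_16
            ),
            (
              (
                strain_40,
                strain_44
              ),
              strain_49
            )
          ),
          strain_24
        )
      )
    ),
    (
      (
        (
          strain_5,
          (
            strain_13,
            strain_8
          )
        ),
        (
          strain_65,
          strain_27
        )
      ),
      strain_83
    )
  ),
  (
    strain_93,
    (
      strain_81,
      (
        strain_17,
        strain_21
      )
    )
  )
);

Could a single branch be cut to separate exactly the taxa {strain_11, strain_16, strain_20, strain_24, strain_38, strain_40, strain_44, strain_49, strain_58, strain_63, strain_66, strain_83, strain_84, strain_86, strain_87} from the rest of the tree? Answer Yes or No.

No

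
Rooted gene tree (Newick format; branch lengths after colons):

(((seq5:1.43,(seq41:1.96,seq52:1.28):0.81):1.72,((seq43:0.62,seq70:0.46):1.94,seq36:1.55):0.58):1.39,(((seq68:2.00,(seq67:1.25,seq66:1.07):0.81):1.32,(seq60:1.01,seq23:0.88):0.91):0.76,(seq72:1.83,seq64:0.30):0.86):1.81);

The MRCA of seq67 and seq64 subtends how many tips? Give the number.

7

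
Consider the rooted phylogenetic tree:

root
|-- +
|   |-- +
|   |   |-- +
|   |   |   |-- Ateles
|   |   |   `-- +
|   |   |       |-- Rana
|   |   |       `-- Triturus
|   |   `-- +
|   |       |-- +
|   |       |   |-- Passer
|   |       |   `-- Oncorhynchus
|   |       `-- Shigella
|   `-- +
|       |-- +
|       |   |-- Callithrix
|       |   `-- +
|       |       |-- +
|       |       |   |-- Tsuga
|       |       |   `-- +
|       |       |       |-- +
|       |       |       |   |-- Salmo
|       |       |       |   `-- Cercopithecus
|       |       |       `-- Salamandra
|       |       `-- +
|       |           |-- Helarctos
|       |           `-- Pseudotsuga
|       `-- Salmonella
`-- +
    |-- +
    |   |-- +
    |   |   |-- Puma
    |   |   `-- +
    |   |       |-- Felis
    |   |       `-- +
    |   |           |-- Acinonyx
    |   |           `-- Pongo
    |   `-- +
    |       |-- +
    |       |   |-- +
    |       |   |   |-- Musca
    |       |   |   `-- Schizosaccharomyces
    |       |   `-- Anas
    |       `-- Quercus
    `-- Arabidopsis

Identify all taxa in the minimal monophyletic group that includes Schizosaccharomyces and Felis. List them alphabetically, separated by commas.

Tracing Schizosaccharomyces: it sits inside (Musca,Schizosaccharomyces).
Tracing Felis: it sits inside (Felis,(Acinonyx,Pongo)).
The smallest clade enclosing both is ((Puma,(Felis,(Acinonyx,Pongo))),(((Musca,Schizosaccharomyces),Anas),Quercus)); the answer is its 8 terminal taxa in alphabetical order.

Acinonyx, Anas, Felis, Musca, Pongo, Puma, Quercus, Schizosaccharomyces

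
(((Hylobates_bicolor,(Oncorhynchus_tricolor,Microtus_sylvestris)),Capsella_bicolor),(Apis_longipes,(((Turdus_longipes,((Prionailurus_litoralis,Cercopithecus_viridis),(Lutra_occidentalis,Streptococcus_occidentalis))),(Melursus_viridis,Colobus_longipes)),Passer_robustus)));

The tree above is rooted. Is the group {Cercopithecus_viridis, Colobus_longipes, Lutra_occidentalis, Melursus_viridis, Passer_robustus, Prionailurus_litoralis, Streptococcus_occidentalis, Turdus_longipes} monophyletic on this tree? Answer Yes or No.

The most recent common ancestor of these taxa subtends (((Turdus_longipes,((Prionailurus_litoralis,Cercopithecus_viridis),(Lutra_occidentalis,Streptococcus_occidentalis))),(Melursus_viridis,Colobus_longipes)),Passer_robustus).
That clade has exactly 8 tips — every listed taxon and nothing else — so the group is monophyletic.

Yes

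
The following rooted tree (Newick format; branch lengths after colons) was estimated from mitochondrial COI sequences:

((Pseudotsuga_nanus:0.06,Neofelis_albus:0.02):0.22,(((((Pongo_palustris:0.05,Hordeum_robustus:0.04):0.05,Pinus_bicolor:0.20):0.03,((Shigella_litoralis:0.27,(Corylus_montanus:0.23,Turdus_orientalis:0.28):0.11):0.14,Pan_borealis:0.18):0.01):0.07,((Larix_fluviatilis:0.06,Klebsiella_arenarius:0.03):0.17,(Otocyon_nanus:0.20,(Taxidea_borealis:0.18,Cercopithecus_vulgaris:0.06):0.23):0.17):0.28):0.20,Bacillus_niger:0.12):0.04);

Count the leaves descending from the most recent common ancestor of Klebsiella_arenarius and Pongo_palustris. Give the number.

12

The MRCA of Klebsiella_arenarius and Pongo_palustris is the node subtending ((((Pongo_palustris,Hordeum_robustus),Pinus_bicolor),((Shigella_litoralis,(Corylus_montanus,Turdus_orientalis)),Pan_borealis)),((Larix_fluviatilis,Klebsiella_arenarius),(Otocyon_nanus,(Taxidea_borealis,Cercopithecus_vulgaris)))).
That clade contains 12 terminal taxa: Cercopithecus_vulgaris, Corylus_montanus, Hordeum_robustus, Klebsiella_arenarius, Larix_fluviatilis, Otocyon_nanus, Pan_borealis, Pinus_bicolor, Pongo_palustris, Shigella_litoralis, Taxidea_borealis, Turdus_orientalis.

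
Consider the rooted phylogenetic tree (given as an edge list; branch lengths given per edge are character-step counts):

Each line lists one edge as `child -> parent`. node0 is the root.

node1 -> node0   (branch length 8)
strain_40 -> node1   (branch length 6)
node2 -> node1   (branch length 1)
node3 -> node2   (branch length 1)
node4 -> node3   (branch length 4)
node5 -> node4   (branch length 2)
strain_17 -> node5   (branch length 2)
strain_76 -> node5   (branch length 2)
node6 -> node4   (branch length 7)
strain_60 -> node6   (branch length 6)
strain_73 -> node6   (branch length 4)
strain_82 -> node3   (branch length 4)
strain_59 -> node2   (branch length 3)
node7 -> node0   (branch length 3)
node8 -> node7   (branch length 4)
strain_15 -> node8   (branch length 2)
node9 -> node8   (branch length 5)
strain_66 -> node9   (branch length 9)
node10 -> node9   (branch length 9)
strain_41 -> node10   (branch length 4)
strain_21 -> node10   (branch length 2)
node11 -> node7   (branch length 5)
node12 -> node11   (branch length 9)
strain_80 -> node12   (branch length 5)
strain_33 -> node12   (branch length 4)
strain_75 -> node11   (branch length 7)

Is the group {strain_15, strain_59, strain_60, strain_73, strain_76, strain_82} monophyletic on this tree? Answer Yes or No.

No

The MRCA of the listed taxa is the root, so the smallest clade containing them is the whole tree.
That clade also contains strain_17, strain_21, strain_33, strain_40, strain_41, strain_66, strain_75, strain_80, which are not in the proposed group, so the group is not monophyletic.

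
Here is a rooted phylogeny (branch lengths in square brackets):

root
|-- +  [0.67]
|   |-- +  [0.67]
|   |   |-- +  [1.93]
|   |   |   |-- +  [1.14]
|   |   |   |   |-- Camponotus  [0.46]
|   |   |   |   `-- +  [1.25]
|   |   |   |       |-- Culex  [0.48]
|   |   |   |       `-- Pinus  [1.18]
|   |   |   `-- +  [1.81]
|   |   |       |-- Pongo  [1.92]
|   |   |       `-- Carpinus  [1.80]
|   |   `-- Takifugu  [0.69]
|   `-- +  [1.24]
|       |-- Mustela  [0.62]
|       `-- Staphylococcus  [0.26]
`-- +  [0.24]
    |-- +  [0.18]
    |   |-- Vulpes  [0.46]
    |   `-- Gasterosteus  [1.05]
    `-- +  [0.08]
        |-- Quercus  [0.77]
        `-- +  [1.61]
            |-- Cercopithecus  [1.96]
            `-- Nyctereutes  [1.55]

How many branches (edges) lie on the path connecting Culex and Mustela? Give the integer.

7

The MRCA of Culex and Mustela is the node subtending ((((Camponotus,(Culex,Pinus)),(Pongo,Carpinus)),Takifugu),(Mustela,Staphylococcus)).
From Culex up to that node: 5 branches. From Mustela up to the same node: 2 branches. Total: 5 + 2 = 7.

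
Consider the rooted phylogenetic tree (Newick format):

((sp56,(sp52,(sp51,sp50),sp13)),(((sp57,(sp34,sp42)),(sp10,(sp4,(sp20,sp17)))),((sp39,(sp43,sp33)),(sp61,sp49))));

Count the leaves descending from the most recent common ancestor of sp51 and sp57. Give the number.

The MRCA of sp51 and sp57 is the root, so the clade is the entire tree.
That clade contains 17 terminal taxa: sp10, sp13, sp17, sp20, sp33, sp34, sp39, sp4, sp42, sp43, sp49, sp50, sp51, sp52, sp56, sp57, sp61.

17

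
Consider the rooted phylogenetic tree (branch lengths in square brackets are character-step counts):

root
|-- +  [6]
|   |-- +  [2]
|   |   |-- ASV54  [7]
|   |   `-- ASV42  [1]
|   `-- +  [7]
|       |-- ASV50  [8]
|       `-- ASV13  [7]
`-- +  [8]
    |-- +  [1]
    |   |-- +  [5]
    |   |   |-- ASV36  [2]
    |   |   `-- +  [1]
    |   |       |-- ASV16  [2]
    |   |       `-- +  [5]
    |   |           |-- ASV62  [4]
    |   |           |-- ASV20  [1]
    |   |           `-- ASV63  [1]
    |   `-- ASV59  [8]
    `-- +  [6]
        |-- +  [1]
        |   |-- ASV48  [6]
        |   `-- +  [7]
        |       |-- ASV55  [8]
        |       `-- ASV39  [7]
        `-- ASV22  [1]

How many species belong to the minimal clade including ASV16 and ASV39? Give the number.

10

The MRCA of ASV16 and ASV39 is the node subtending (((ASV36,(ASV16,(ASV62,ASV20,ASV63))),ASV59),((ASV48,(ASV55,ASV39)),ASV22)).
That clade contains 10 terminal taxa: ASV16, ASV20, ASV22, ASV36, ASV39, ASV48, ASV55, ASV59, ASV62, ASV63.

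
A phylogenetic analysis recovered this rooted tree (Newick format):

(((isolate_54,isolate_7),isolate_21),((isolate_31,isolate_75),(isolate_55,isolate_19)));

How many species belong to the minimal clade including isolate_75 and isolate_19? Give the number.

4

The MRCA of isolate_75 and isolate_19 is the node subtending ((isolate_31,isolate_75),(isolate_55,isolate_19)).
That clade contains 4 terminal taxa: isolate_19, isolate_31, isolate_55, isolate_75.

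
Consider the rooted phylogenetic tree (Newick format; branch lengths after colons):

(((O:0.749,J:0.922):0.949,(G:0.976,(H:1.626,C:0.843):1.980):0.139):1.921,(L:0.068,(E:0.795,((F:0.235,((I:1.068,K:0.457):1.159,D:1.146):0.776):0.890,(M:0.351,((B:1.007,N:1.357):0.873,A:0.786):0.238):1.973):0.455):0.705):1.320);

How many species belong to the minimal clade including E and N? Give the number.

The MRCA of E and N is the node subtending (E,((F,((I,K),D)),(M,((B,N),A)))).
That clade contains 9 terminal taxa: A, B, D, E, F, I, K, M, N.

9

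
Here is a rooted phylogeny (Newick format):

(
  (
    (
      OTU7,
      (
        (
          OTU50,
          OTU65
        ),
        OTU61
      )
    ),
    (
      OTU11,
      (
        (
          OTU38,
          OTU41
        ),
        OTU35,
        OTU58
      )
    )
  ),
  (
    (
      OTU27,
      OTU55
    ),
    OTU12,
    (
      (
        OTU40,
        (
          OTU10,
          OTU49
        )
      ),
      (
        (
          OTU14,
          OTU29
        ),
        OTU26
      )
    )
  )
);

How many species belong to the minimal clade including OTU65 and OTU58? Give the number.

9

The MRCA of OTU65 and OTU58 is the node subtending ((OTU7,((OTU50,OTU65),OTU61)),(OTU11,((OTU38,OTU41),OTU35,OTU58))).
That clade contains 9 terminal taxa: OTU11, OTU35, OTU38, OTU41, OTU50, OTU58, OTU61, OTU65, OTU7.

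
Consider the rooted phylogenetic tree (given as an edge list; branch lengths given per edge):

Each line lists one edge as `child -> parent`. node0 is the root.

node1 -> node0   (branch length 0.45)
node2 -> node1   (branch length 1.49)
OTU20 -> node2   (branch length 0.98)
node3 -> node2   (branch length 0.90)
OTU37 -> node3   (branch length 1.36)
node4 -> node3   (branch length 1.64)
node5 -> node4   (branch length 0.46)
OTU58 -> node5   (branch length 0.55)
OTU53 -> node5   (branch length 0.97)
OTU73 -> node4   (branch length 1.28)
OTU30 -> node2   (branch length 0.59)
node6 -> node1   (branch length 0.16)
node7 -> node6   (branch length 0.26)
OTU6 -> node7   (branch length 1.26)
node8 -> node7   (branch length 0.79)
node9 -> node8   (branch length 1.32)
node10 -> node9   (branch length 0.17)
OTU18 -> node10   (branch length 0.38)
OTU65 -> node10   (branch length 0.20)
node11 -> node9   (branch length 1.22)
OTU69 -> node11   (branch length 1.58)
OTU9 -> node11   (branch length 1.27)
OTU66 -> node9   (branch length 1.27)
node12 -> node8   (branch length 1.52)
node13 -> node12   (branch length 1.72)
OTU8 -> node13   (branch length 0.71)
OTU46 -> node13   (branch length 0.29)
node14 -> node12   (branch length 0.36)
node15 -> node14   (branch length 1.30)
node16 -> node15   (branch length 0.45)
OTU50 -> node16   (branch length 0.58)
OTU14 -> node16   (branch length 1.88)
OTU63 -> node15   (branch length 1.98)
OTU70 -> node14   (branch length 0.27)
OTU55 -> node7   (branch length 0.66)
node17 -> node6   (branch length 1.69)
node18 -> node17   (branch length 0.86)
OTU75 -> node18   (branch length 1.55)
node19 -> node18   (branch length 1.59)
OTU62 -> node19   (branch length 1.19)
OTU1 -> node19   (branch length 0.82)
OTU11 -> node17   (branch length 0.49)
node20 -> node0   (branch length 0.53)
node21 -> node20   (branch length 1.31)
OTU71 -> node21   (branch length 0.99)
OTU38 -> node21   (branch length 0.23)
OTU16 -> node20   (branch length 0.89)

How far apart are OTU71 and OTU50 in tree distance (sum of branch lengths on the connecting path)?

8.70

The path runs OTU71 → … → MRCA → … → OTU50; the MRCA is the root of the tree.
Branch lengths along that path: 0.99 + 1.31 + 0.53 + 0.45 + 0.16 + 0.26 + 0.79 + 1.52 + 0.36 + 1.30 + 0.45 + 0.58 = 8.70.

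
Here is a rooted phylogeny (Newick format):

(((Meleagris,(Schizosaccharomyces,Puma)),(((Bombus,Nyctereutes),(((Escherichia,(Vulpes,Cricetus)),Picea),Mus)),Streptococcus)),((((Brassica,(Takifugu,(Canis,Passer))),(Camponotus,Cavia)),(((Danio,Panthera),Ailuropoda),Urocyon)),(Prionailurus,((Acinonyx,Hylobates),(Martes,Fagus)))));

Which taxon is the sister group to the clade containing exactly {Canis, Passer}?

The clade containing exactly {Canis, Passer} attaches to the tree at the node subtending (Takifugu,(Canis,Passer)).
The other lineage descending from that same node — the sister group — is the single tip Takifugu.

Takifugu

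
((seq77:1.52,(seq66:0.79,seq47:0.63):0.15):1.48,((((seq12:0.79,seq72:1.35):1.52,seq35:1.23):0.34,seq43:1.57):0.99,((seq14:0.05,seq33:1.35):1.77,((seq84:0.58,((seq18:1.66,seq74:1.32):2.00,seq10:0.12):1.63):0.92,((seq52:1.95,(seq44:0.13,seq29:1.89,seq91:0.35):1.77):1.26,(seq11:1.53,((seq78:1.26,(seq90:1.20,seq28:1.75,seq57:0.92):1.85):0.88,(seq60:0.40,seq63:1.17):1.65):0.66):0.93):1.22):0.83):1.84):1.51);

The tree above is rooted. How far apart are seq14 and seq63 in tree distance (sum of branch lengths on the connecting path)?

The path runs seq14 → … → MRCA → … → seq63; the MRCA is the node subtending ((seq14,seq33),((seq84,((seq18,seq74),seq10)),((seq52,(seq44,seq29,seq91)),(seq11,((seq78,(seq90,seq28,seq57)),(seq60,seq63)))))).
Branch lengths along that path: 0.05 + 1.77 + 0.83 + 1.22 + 0.93 + 0.66 + 1.65 + 1.17 = 8.28.

8.28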